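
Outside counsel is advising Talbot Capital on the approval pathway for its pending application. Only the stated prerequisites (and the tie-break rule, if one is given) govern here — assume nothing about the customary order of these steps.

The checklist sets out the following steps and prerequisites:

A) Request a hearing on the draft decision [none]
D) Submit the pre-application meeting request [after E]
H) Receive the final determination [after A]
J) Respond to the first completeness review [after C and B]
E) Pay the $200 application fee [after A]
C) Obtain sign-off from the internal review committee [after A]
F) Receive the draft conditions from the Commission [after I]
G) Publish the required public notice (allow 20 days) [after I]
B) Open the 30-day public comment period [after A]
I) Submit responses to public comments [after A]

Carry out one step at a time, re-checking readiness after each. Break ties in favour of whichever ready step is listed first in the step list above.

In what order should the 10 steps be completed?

A has no prerequisites → A first.
H, E, C, B and I are all available; H is listed earlier → H.
E, C, B and I are all available; E is listed earlier → E.
Ready: D, C, B and I. D is listed earlier → D.
Ready: C, B and I. C is listed earlier → C.
Ready: B and I. B is listed earlier → B.
J now also ready, so the ready set is {J, I}; J is listed earlier → J.
That leaves I as the only ready step → I.
F and G are both available; F is listed earlier → F.
That leaves G as the only ready step → G.

A, H, E, D, C, B, J, I, F, G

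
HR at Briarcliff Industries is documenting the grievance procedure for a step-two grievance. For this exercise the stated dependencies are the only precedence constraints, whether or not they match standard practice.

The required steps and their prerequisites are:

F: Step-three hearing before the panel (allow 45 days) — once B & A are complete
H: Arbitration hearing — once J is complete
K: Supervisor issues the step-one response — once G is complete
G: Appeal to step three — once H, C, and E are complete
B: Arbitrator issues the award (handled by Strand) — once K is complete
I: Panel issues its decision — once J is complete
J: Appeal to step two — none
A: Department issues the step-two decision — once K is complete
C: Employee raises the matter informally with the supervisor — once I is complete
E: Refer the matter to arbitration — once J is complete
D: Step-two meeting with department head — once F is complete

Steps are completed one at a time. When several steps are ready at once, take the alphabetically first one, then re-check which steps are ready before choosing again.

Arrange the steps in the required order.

J is the only step with nothing outstanding, so it goes first.
E, H and I are all available; E has the earlier label → E.
Ready: H and I. H has the earlier label → H.
I needed J, now all done → I.
That leaves C as the only ready step → C.
G is the only step now ready → G.
Next only K has its prerequisites met → K.
A and B are both available; A has the earlier label → A.
B is the only step now ready → B.
F is the only step now ready → F.
Next only D has its prerequisites met → D.

J, E, H, I, C, G, K, A, B, F, D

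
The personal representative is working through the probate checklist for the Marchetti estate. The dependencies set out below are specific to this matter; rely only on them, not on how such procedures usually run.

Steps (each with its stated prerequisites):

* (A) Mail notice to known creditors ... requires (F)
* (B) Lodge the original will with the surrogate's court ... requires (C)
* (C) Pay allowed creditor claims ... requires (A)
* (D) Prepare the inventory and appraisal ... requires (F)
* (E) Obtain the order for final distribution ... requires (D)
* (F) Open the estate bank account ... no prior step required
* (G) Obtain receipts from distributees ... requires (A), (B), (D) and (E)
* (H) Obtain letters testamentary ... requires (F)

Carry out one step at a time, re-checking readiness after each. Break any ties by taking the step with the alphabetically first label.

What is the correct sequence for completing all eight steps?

(F) (A) (C) (B) (D) (E) (G) (H)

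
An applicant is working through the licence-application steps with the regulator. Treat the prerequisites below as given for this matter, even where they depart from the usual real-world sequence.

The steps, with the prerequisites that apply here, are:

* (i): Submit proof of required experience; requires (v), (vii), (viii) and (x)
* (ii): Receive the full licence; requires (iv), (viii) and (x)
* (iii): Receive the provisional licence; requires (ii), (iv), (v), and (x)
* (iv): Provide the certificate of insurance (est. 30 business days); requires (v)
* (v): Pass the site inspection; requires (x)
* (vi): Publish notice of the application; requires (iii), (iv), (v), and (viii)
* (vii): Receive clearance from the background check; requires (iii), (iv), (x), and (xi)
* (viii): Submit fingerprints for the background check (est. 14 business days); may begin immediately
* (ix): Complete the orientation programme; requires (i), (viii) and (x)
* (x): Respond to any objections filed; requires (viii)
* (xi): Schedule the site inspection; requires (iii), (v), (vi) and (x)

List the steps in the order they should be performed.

(viii), (x), (v), (iv), (ii), (iii), (vi), (xi), (vii), (i), (ix)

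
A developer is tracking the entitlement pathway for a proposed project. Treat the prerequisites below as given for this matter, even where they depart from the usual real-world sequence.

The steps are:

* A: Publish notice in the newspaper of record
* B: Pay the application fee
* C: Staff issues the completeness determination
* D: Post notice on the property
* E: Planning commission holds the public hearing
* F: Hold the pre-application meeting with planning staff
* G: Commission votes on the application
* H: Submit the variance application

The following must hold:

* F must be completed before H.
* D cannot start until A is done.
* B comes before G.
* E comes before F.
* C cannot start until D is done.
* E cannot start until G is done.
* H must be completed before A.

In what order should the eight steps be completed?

B, G, E, F, H, A, D, C

B is the only step with nothing outstanding, so it goes first.
G needed B, now all done → G.
E is the only step now ready → E.
That leaves F as the only ready step → F.
That leaves H as the only ready step → H.
Next only A has its prerequisites met → A.
Next only D has its prerequisites met → D.
C needed D, now all done → C.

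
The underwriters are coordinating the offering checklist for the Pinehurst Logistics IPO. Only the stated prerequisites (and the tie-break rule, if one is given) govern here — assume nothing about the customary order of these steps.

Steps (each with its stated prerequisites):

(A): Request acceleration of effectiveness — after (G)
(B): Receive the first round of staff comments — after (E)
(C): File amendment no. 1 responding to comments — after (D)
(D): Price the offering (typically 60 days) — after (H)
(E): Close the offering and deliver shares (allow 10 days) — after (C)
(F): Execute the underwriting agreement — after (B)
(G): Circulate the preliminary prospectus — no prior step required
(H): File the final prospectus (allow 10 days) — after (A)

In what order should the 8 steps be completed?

(G), (A), (H), (D), (C), (E), (B), (F)

(G) has no prerequisites → (G) first.
That leaves (A) as the only ready step → (A).
(H) needed (A), now all done → (H).
(D) needed (H), now all done → (D).
That leaves (C) as the only ready step → (C).
That leaves (E) as the only ready step → (E).
(B) is the only step now ready → (B).
(F) needed (B), now all done → (F).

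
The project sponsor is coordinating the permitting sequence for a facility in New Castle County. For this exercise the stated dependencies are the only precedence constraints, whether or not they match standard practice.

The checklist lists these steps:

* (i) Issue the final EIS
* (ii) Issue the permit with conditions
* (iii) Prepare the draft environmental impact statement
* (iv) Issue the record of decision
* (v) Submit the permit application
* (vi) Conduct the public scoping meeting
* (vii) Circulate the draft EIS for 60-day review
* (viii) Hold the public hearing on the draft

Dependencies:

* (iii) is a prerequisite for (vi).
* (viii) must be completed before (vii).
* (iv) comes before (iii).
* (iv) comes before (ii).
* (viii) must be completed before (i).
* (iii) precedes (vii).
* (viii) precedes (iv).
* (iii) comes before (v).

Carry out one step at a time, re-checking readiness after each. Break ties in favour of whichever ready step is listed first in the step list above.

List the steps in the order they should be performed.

(viii) has no prerequisites → (viii) first.
Now (i) and (iv) have their prerequisites met. (i) is listed earlier, so (i) next.
(iv) is the only step now ready → (iv).
Ready: (ii) and (iii). (ii) is listed earlier → (ii).
(iii) needed (iv), now all done → (iii).
Now (v), (vi) and (vii) have their prerequisites met. (v) is listed earlier, so (v) next.
Ready: (vi) and (vii). (vi) is listed earlier → (vi).
(vii) is the only step now ready → (vii).

(viii) (i) (iv) (ii) (iii) (v) (vi) (vii)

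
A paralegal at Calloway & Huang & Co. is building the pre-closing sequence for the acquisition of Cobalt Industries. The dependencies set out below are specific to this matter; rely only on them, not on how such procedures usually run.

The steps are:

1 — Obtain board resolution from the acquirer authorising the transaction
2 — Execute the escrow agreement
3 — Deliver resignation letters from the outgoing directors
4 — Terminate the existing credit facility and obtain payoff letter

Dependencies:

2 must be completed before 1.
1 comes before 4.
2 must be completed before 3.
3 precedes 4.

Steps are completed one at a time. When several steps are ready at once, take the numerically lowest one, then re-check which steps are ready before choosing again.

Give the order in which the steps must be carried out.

2, 1, 3, 4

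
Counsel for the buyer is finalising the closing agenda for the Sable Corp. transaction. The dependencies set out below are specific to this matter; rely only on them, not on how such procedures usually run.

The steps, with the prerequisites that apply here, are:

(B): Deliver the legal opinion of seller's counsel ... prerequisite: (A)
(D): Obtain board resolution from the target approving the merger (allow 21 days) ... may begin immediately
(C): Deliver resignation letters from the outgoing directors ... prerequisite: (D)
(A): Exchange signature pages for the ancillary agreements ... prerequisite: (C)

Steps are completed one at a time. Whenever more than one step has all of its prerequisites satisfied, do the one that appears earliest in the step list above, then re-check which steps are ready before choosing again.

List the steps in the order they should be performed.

(D) has no prerequisites → (D) first.
(C) is the only step now ready → (C).
Next only (A) has its prerequisites met → (A).
(B) is the only step now ready → (B).

(D) (C) (A) (B)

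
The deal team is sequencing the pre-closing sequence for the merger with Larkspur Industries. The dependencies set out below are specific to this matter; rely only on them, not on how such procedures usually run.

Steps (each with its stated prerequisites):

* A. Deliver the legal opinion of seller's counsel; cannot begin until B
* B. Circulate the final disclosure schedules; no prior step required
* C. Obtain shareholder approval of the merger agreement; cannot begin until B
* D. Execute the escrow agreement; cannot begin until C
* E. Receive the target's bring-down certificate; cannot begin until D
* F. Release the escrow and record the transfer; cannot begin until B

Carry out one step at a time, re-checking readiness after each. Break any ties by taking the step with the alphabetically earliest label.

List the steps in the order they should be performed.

B A C D E F

B is the only step with nothing outstanding, so it goes first.
Ready: A, C and F. A has the earlier label → A.
Ready: C and F. C has the earlier label → C.
Now D and F have their prerequisites met. D has the earlier label, so D next.
Now E and F have their prerequisites met. E has the earlier label, so E next.
Next only F has its prerequisites met → F.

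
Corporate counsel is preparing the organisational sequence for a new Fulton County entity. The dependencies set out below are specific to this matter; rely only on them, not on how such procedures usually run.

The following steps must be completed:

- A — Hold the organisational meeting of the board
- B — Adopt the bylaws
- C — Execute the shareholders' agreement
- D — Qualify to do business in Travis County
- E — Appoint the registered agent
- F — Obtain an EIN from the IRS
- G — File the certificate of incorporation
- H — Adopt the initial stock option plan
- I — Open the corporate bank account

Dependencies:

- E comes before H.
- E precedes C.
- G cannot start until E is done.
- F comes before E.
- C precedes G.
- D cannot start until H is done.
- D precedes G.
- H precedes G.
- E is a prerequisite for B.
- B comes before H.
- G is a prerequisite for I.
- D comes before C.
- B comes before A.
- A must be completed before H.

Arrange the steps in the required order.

F, E, B, A, H, D, C, G, I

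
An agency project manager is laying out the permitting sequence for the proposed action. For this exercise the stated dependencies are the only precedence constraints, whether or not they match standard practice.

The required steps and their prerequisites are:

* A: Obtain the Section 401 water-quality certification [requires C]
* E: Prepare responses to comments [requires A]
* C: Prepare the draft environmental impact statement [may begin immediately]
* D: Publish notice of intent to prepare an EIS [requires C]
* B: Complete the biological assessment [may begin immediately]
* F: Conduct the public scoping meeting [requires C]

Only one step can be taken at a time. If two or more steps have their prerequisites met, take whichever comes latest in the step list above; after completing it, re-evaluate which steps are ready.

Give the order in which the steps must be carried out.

B → C → F → D → A → E

Nothing is required for B and C. B is listed later → B first.
That leaves C as the only ready step → C.
F, D and A are all available; F is listed later → F.
D and A are both available; D is listed later → D.
A needed C, now all done → A.
Next only E has its prerequisites met → E.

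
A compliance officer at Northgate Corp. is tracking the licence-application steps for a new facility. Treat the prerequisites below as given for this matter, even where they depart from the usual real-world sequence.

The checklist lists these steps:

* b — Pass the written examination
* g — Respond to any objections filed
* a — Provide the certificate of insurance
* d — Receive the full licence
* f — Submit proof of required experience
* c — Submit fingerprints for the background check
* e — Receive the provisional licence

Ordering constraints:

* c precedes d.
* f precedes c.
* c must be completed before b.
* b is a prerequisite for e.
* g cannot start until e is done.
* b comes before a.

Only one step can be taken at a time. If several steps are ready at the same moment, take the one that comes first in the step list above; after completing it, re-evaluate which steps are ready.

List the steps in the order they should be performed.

f has no prerequisites → f first.
c needed f, now all done → c.
Ready: b and d. b is listed earlier → b.
a and e now also ready, so the ready set is {a, d, e}; a is listed earlier → a.
Ready: d and e. d is listed earlier → d.
Next only e has its prerequisites met → e.
g needed e, now all done → g.

f → c → b → a → d → e → g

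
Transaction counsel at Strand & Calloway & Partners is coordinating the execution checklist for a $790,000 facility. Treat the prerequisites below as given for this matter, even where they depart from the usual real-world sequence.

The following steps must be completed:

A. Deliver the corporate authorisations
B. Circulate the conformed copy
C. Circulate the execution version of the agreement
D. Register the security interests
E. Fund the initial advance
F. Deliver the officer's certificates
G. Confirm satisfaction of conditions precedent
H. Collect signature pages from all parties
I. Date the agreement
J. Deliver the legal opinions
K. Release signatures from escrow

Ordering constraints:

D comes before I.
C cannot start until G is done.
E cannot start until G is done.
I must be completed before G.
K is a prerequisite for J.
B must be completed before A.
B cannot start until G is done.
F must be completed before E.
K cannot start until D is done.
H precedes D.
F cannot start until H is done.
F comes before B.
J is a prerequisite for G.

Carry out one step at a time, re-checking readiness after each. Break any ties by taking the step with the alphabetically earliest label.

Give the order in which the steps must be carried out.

H D F I K J G B A C E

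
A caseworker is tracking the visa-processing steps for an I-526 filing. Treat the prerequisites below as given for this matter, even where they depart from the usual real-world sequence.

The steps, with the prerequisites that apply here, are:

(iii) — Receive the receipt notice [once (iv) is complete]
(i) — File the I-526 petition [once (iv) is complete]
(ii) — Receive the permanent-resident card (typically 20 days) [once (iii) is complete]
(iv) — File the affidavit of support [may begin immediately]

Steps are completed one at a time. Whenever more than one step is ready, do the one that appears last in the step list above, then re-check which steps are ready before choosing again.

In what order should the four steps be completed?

(iv), (i), (iii), (ii)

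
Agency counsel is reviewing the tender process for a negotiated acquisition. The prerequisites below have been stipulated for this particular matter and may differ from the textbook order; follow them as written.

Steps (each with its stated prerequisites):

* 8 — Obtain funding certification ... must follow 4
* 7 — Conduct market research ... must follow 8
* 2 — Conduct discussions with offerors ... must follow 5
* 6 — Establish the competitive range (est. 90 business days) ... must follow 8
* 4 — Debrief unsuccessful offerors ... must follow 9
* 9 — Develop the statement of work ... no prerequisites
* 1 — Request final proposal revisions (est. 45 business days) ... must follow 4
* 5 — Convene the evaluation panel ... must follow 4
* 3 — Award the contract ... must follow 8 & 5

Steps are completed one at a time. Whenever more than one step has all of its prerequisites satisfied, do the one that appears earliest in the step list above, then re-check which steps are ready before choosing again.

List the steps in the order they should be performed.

9, 4, 8, 7, 6, 1, 5, 2, 3

9 has no prerequisites → 9 first.
4 needed 9, now all done → 4.
Ready: 8, 1 and 5. 8 is listed earlier → 8.
7, 6, 1 and 5 are all available; 7 is listed earlier → 7.
Now 6, 1 and 5 have their prerequisites met. 6 is listed earlier, so 6 next.
Now 1 and 5 have their prerequisites met. 1 is listed earlier, so 1 next.
5 needed 4, now all done → 5.
Now 2 and 3 have their prerequisites met. 2 is listed earlier, so 2 next.
3 needed 8 and 5, now all done → 3.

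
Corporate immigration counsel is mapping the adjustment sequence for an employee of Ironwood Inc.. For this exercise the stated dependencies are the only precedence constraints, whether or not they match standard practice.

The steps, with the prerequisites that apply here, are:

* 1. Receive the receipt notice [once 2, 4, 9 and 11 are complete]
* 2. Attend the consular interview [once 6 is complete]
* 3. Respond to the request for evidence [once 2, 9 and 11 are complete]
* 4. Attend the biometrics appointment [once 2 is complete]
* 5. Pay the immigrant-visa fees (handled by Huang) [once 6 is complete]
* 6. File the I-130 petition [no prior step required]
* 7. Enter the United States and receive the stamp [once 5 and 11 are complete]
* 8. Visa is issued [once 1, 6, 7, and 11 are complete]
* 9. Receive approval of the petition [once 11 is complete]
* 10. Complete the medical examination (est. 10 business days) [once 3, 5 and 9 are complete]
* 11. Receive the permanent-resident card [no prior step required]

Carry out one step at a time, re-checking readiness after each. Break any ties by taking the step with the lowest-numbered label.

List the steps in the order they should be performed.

6 and 11 have no prerequisites; 6 has the earlier label, so 6 is first.
2 and 5 now also ready, so the ready set is {2, 5, 11}; 2 has the earlier label → 2.
4 now also ready, so the ready set is {4, 5, 11}; 4 has the earlier label → 4.
Ready: 5 and 11. 5 has the earlier label → 5.
That leaves 11 as the only ready step → 11.
7 and 9 are both available; 7 has the earlier label → 7.
9 needed 11, now all done → 9.
Ready: 1 and 3. 1 has the earlier label → 1.
3 and 8 are both available; 3 has the earlier label → 3.
Now 8 and 10 have their prerequisites met. 8 has the earlier label, so 8 next.
10 needed 3, 5 and 9, now all done → 10.

6, 2, 4, 5, 11, 7, 9, 1, 3, 8, 10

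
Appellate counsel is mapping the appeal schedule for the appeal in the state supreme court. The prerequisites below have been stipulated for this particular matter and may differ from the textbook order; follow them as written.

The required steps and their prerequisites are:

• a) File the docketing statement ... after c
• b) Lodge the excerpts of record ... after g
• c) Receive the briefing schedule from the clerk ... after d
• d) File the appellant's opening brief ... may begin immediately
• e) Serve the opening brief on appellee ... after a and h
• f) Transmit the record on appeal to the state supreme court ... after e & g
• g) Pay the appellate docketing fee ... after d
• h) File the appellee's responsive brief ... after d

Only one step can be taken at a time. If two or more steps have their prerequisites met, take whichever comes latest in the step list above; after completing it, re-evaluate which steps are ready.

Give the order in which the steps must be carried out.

Only d has no prerequisites, so it is first.
h, g and c are all available; h is listed later → h.
Now g and c have their prerequisites met. g is listed later, so g next.
b now also ready, so the ready set is {c, b}; c is listed later → c.
b and a are both available; b is listed later → b.
Next only a has its prerequisites met → a.
e is the only step now ready → e.
f needed g and e, now all done → f.

d, h, g, c, b, a, e, f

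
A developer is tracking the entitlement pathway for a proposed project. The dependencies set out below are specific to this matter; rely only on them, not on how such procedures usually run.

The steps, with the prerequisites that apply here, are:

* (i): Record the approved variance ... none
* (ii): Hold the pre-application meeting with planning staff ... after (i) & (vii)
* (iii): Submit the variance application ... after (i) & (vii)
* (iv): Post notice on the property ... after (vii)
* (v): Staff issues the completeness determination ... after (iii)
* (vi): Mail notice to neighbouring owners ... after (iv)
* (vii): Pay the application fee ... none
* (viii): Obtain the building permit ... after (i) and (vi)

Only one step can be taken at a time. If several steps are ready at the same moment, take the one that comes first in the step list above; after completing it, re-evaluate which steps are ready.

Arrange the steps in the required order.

(i), (vii), (ii), (iii), (iv), (v), (vi), (viii)

(i) and (vii) have no prerequisites; (i) is listed earlier, so (i) is first.
That leaves (vii) as the only ready step → (vii).
(ii), (iii) and (iv) are all available; (ii) is listed earlier → (ii).
(iii) and (iv) are both available; (iii) is listed earlier → (iii).
(v) now also ready, so the ready set is {(iv), (v)}; (iv) is listed earlier → (iv).
Ready: (v) and (vi). (v) is listed earlier → (v).
(vi) needed (iv), now all done → (vi).
(viii) is the only step now ready → (viii).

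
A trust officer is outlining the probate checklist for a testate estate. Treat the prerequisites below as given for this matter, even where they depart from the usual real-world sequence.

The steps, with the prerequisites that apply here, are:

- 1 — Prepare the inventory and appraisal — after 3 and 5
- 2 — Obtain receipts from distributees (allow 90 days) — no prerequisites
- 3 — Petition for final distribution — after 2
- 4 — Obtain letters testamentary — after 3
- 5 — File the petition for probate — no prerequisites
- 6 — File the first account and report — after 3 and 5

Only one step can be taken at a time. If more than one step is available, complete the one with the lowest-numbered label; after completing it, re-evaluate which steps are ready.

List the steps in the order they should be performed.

2 and 5 have no prerequisites; 2 has the earlier label, so 2 is first.
Ready: 3 and 5. 3 has the earlier label → 3.
4 now also ready, so the ready set is {4, 5}; 4 has the earlier label → 4.
That leaves 5 as the only ready step → 5.
1 and 6 are both available; 1 has the earlier label → 1.
6 needed 3 and 5, now all done → 6.

2 → 3 → 4 → 5 → 1 → 6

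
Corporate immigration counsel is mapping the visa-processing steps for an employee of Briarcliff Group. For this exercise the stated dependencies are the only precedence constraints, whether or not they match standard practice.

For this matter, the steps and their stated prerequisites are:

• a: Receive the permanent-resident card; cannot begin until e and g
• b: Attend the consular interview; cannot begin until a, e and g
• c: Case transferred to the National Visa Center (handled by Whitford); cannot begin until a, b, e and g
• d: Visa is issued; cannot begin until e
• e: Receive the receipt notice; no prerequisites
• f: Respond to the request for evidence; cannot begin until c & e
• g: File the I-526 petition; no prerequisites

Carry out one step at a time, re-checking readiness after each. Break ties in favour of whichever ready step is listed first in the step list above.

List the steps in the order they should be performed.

e and g have no prerequisites; e is listed earlier, so e is first.
Now d and g have their prerequisites met. d is listed earlier, so d next.
g is the only step now ready → g.
That leaves a as the only ready step → a.
b is the only step now ready → b.
c needed a, b, e and g, now all done → c.
f is the only step now ready → f.

e → d → g → a → b → c → f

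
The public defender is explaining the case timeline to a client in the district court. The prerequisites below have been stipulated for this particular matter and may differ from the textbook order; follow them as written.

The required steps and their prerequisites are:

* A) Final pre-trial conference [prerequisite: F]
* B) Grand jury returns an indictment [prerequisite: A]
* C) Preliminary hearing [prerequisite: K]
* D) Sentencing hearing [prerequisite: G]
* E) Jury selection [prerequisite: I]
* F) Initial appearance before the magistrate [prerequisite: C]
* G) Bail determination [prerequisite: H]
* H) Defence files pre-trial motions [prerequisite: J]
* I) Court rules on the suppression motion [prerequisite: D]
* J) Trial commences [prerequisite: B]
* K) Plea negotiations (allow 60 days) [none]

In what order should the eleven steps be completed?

K has no prerequisites → K first.
C is the only step now ready → C.
Next only F has its prerequisites met → F.
A needed F, now all done → A.
B needed A, now all done → B.
Next only J has its prerequisites met → J.
H needed J, now all done → H.
G needed H, now all done → G.
D is the only step now ready → D.
I needed D, now all done → I.
That leaves E as the only ready step → E.

K, C, F, A, B, J, H, G, D, I, E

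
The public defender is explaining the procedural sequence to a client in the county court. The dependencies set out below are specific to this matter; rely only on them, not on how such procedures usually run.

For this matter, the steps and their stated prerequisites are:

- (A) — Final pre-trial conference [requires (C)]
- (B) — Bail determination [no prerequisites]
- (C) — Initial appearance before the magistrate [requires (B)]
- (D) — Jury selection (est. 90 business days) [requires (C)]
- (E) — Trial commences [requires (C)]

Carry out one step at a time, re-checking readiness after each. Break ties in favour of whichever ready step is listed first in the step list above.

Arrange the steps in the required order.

(B), (C), (A), (D), (E)

Only (B) has no prerequisites, so it is first.
(C) needed (B), now all done → (C).
Ready: (A), (D) and (E). (A) is listed earlier → (A).
(D) and (E) are both available; (D) is listed earlier → (D).
(E) is the only step now ready → (E).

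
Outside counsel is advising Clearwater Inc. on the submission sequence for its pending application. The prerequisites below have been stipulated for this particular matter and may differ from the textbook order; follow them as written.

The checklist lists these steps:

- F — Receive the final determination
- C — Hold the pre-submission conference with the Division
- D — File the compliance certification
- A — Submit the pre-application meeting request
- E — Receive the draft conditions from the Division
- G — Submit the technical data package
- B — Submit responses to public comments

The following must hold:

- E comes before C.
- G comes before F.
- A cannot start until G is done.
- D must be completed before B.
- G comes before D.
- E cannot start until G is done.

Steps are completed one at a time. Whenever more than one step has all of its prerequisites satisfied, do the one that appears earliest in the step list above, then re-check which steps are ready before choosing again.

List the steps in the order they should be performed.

G → F → D → A → E → C → B

G is the only step with nothing outstanding, so it goes first.
Ready: F, D, A and E. F is listed earlier → F.
D, A and E are all available; D is listed earlier → D.
B now also ready, so the ready set is {A, E, B}; A is listed earlier → A.
E and B are both available; E is listed earlier → E.
C now also ready, so the ready set is {C, B}; C is listed earlier → C.
B is the only step now ready → B.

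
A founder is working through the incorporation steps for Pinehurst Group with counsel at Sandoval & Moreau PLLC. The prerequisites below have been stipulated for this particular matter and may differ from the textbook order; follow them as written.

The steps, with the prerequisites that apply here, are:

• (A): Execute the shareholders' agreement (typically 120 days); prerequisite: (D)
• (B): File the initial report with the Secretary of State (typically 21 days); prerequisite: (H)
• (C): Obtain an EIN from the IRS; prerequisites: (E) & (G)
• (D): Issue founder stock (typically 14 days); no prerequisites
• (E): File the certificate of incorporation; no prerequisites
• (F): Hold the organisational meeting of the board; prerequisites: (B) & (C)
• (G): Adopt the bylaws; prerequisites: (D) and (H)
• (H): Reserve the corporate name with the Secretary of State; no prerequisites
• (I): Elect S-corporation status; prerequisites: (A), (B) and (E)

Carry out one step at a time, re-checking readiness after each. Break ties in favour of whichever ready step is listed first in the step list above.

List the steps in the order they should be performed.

Nothing is required for (D), (E) and (H). (D) is listed earlier → (D) first.
Now (A), (E) and (H) have their prerequisites met. (A) is listed earlier, so (A) next.
Now (E) and (H) have their prerequisites met. (E) is listed earlier, so (E) next.
Next only (H) has its prerequisites met → (H).
(B) and (G) are both available; (B) is listed earlier → (B).
Ready: (G) and (I). (G) is listed earlier → (G).
(C) and (I) are both available; (C) is listed earlier → (C).
(F) now also ready, so the ready set is {(F), (I)}; (F) is listed earlier → (F).
(I) needed (A), (B) and (E), now all done → (I).

(D) (A) (E) (H) (B) (G) (C) (F) (I)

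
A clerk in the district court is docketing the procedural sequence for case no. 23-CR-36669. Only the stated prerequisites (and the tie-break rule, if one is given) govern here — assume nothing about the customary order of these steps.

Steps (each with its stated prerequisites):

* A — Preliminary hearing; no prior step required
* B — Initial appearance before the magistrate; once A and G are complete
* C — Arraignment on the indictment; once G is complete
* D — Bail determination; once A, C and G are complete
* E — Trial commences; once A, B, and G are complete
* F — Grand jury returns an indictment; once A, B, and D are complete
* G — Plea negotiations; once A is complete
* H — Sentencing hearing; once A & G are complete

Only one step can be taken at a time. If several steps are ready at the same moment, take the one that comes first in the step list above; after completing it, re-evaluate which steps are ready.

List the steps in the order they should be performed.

A G B C D E F H

A has no prerequisites → A first.
G needed A, now all done → G.
Ready: B, C and H. B is listed earlier → B.
Ready: C, E and H. C is listed earlier → C.
D, E and H are all available; D is listed earlier → D.
Now E, F and H have their prerequisites met. E is listed earlier, so E next.
Now F and H have their prerequisites met. F is listed earlier, so F next.
Next only H has its prerequisites met → H.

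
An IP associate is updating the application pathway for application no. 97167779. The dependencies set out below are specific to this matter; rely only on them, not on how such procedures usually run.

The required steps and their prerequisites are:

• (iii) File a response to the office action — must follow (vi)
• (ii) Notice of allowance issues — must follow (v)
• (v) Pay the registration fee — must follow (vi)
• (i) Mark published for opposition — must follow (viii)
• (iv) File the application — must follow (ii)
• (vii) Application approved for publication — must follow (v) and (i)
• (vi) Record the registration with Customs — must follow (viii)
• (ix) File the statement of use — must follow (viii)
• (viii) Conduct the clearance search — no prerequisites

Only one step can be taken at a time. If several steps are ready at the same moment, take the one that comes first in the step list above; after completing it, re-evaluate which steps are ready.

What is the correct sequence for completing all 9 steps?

(viii), (i), (vi), (iii), (v), (ii), (iv), (vii), (ix)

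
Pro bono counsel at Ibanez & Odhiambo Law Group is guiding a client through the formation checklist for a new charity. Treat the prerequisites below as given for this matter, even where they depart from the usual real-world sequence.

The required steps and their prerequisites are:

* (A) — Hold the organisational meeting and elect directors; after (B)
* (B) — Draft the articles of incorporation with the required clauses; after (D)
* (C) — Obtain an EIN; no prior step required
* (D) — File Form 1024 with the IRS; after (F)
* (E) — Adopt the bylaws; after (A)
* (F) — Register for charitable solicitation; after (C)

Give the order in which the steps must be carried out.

(C) (F) (D) (B) (A) (E)

(C) has no prerequisites → (C) first.
That leaves (F) as the only ready step → (F).
(D) needed (F), now all done → (D).
Next only (B) has its prerequisites met → (B).
That leaves (A) as the only ready step → (A).
(E) needed (A), now all done → (E).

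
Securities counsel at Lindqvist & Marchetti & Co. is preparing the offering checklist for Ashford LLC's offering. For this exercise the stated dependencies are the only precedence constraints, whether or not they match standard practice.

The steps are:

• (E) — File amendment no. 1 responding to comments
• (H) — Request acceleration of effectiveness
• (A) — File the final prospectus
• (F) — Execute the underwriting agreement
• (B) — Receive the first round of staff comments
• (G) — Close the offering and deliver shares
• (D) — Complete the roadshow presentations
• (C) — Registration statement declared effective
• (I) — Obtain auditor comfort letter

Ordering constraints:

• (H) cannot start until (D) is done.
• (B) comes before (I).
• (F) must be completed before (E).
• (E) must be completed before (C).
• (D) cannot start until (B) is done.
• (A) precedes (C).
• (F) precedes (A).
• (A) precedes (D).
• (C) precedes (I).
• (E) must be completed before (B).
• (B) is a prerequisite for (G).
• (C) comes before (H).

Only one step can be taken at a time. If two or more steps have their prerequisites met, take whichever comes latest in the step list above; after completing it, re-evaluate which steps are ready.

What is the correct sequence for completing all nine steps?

(F) has no prerequisites → (F) first.
(A) and (E) are both available; (A) is listed later → (A).
(E) needed (F), now all done → (E).
Now (C) and (B) have their prerequisites met. (C) is listed later, so (C) next.
Next only (B) has its prerequisites met → (B).
Now (I), (D) and (G) have their prerequisites met. (I) is listed later, so (I) next.
(D) and (G) are both available; (D) is listed later → (D).
(H) now also ready, so the ready set is {(G), (H)}; (G) is listed later → (G).
That leaves (H) as the only ready step → (H).

(F) (A) (E) (C) (B) (I) (D) (G) (H)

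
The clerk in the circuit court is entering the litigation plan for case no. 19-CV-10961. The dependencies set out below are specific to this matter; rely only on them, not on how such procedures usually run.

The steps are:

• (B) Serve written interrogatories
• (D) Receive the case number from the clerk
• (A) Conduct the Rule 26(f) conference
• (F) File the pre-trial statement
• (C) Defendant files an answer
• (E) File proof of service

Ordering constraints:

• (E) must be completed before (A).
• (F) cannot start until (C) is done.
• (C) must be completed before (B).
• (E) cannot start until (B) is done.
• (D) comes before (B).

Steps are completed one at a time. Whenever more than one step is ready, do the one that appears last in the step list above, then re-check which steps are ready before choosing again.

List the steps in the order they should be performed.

(C), (F), (D), (B), (E), (A)

Nothing is required for (C) and (D). (C) is listed later → (C) first.
Ready: (F) and (D). (F) is listed later → (F).
(D) is the only step now ready → (D).
(B) is the only step now ready → (B).
Next only (E) has its prerequisites met → (E).
That leaves (A) as the only ready step → (A).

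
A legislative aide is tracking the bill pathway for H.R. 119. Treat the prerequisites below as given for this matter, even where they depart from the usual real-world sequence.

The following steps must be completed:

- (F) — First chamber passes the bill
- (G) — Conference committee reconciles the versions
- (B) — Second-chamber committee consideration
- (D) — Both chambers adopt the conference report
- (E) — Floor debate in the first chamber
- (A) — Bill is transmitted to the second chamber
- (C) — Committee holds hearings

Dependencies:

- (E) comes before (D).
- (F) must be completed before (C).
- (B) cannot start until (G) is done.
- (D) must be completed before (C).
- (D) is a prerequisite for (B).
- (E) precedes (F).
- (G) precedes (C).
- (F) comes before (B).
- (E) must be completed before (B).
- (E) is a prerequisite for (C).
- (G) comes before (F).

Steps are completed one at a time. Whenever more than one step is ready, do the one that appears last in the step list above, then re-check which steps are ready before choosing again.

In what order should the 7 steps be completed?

Nothing is required for (A), (E) and (G). (A) is listed later → (A) first.
Ready: (E) and (G). (E) is listed later → (E).
(D) now also ready, so the ready set is {(D), (G)}; (D) is listed later → (D).
That leaves (G) as the only ready step → (G).
(F) is the only step now ready → (F).
(C) and (B) are both available; (C) is listed later → (C).
That leaves (B) as the only ready step → (B).

(A) → (E) → (D) → (G) → (F) → (C) → (B)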